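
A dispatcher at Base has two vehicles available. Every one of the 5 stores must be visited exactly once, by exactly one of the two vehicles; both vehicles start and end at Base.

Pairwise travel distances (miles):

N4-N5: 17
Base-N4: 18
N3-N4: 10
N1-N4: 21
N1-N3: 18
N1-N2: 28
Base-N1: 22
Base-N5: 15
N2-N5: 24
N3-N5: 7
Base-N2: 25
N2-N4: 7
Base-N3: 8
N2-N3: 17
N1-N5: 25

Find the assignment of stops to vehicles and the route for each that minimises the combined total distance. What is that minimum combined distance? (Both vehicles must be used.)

Minimum combined distance: 105 miles.

There are 2^4 − 1 = 15 ways to divide the 5 stops into two non-empty groups. For each, the best each vehicle can do is its own shortest tour through its group:
  {N1} + {N2, N3, N4, N5}: 44 + 64 = 108
  {N2} + {N1, N3, N4, N5}: 50 + 75 = 125
  {N1, N2} + {N3, N4, N5}: 75 + 50 = 125
  {N3} + {N1, N2, N4, N5}: 16 + 89 = 105
  {N1, N3} + {N2, N4, N5}: 48 + 64 = 112
  {N2, N3} + {N1, N4, N5}: 50 + 75 = 125
  … (15 splits in total)
Best: vehicle 1 Base → N3 → Base = 16; vehicle 2 Base → N1 → N2 → N4 → N5 → Base = 89; combined 105.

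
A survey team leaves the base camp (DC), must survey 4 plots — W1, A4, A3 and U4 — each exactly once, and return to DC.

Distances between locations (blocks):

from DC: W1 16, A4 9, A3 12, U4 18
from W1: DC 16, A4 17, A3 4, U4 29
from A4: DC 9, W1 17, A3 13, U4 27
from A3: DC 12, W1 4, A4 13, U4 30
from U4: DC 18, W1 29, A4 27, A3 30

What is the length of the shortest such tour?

73 blocks — the shortest possible round trip.

With 4 stops there are 4!/2 = 12 distinct round trips (a route and its reverse cost the same).
DC → W1 → A4 → A3 → U4 → DC: 16+17+13+30+18 = 94
DC → W1 → A4 → U4 → A3 → DC: 16+17+27+30+12 = 102
DC → W1 → A3 → A4 → U4 → DC: 16+4+13+27+18 = 78
DC → W1 → A3 → U4 → A4 → DC: 16+4+30+27+9 = 86
DC → W1 → U4 → A4 → A3 → DC: 16+29+27+13+12 = 97
DC → W1 → U4 → A3 → A4 → DC: 16+29+30+13+9 = 97
DC → A4 → W1 → A3 → U4 → DC: 9+17+4+30+18 = 78
DC → A4 → W1 → U4 → A3 → DC: 9+17+29+30+12 = 97
DC → A4 → A3 → W1 → U4 → DC: 9+13+4+29+18 = 73
DC → A4 → U4 → W1 → A3 → DC: 9+27+29+4+12 = 81
DC → A3 → W1 → A4 → U4 → DC: 12+4+17+27+18 = 78
DC → A3 → A4 → W1 → U4 → DC: 12+13+17+29+18 = 89
The minimum is 73.
One optimal route: DC → A4 → A3 → W1 → U4 → DC (or its reverse).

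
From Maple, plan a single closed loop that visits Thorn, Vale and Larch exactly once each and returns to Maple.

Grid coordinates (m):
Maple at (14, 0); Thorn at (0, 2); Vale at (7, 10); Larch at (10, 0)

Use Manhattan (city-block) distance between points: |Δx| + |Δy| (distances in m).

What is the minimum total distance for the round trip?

Maple - Thorn - Vale - Larch - Maple: 16+15+13+4 = 48
Maple - Thorn - Larch - Vale - Maple: 16+12+13+17 = 58
Maple - Vale - Thorn - Larch - Maple: 17+15+12+4 = 48
The minimum is 48.
One optimal route: Maple → Thorn → Vale → Larch → Maple (or its reverse).

48 m — the shortest possible round trip.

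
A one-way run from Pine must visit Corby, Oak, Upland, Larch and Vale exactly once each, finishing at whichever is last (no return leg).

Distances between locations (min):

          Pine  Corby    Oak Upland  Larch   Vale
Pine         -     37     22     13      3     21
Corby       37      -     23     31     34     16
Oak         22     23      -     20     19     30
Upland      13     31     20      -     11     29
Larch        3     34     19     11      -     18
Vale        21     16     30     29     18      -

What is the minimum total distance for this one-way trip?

There are 5! = 120 possible orderings.
Pine - Corby - Oak - Upland - Larch - Vale: 37+23+20+11+18 = 109
Pine - Corby - Oak - Upland - Vale - Larch: 37+23+20+29+18 = 127
Pine - Corby - Oak - Larch - Upland - Vale: 37+23+19+11+29 = 119
Pine - Corby - Oak - Larch - Vale - Upland: 37+23+19+18+29 = 126
Pine - Corby - Oak - Vale - Upland - Larch: 37+23+30+29+11 = 130
Pine - Corby - Oak - Vale - Larch - Upland: 37+23+30+18+11 = 119
Pine - Corby - Upland - Oak - Larch - Vale: 37+31+20+19+18 = 125
Pine - Corby - Upland - Oak - Vale - Larch: 37+31+20+30+18 = 136
Pine - Corby - Upland - Larch - Oak - Vale: 37+31+11+19+30 = 128
Pine - Corby - Upland - Larch - Vale - Oak: 37+31+11+18+30 = 127
Pine - Corby - Upland - Vale - Oak - Larch: 37+31+29+30+19 = 146
Pine - Corby - Upland - Vale - Larch - Oak: 37+31+29+18+19 = 134
Pine - Corby - Larch - Oak - Upland - Vale: 37+34+19+20+29 = 139
Pine - Corby - Larch - Oak - Vale - Upland: 37+34+19+30+29 = 149
… (106 more)
Pine - Larch - Upland - Oak - Corby - Vale: 3+11+20+23+16 = 73  ← best
The minimum is 73.
One shortest path: Pine → Larch → Upland → Oak → Corby → Vale.

73 min — the minimum one-way total.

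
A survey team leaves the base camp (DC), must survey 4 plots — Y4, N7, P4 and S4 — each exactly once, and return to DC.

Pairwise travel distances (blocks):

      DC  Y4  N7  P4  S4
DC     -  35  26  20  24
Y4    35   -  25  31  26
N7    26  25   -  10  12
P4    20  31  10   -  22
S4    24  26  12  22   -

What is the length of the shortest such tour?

With 4 stops there are 4!/2 = 12 distinct round trips (a route and its reverse cost the same).
DC-Y4-N7-P4-S4-DC: 35+25+10+22+24 = 116
DC-Y4-N7-S4-P4-DC: 35+25+12+22+20 = 114
DC-Y4-P4-N7-S4-DC: 35+31+10+12+24 = 112
DC-Y4-P4-S4-N7-DC: 35+31+22+12+26 = 126
DC-Y4-S4-N7-P4-DC: 35+26+12+10+20 = 103
DC-Y4-S4-P4-N7-DC: 35+26+22+10+26 = 119
DC-N7-Y4-P4-S4-DC: 26+25+31+22+24 = 128
DC-N7-Y4-S4-P4-DC: 26+25+26+22+20 = 119
DC-N7-P4-Y4-S4-DC: 26+10+31+26+24 = 117
DC-N7-S4-Y4-P4-DC: 26+12+26+31+20 = 115
DC-P4-Y4-N7-S4-DC: 20+31+25+12+24 = 112
DC-P4-N7-Y4-S4-DC: 20+10+25+26+24 = 105
The minimum is 103.
One optimal route: DC → Y4 → S4 → N7 → P4 → DC (or its reverse).

Shortest round trip = 103 blocks.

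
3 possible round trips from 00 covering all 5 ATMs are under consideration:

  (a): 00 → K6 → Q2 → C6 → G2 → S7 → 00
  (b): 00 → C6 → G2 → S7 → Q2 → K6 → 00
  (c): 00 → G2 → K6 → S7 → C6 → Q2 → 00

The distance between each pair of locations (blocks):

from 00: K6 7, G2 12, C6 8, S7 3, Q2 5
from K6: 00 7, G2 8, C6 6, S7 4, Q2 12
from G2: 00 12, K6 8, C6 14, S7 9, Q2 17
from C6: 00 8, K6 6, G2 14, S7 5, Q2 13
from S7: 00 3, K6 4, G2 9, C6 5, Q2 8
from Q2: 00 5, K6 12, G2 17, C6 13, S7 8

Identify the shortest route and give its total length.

(a): 7 + 12 + 13 + 14 + 9 + 3 = 58
(b): 8 + 14 + 9 + 8 + 12 + 7 = 58
(c): 12 + 8 + 4 + 5 + 13 + 5 = 47

Shortest is (c), total 47 blocks.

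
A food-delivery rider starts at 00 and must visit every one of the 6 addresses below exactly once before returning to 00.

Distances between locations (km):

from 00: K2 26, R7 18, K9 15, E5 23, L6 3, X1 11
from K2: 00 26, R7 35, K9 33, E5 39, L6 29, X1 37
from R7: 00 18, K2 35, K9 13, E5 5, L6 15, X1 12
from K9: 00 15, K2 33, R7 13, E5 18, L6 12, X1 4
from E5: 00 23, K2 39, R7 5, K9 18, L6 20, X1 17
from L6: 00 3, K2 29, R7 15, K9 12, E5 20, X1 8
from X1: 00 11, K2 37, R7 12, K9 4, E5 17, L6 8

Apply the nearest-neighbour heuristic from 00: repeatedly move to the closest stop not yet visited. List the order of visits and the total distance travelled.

98 km along 00 → L6 → X1 → K9 → R7 → E5 → K2 → 00.

At 00 the remaining stops are L6 3, X1 11, K9 15, R7 18, E5 23, K2 26; go to L6.
At L6 the remaining stops are X1 8, K9 12, R7 15, E5 20, K2 29; go to X1.
At X1 the remaining stops are K9 4, R7 12, E5 17, K2 37; go to K9.
At K9 the remaining stops are R7 13, E5 18, K2 33; go to R7.
At R7 the remaining stops are E5 5, K2 35; go to E5.
At E5 the remaining stops are K2 39; go to K2.
Return K2→00: 26.
Total = 3 + 8 + 4 + 13 + 5 + 39 + 26 = 98.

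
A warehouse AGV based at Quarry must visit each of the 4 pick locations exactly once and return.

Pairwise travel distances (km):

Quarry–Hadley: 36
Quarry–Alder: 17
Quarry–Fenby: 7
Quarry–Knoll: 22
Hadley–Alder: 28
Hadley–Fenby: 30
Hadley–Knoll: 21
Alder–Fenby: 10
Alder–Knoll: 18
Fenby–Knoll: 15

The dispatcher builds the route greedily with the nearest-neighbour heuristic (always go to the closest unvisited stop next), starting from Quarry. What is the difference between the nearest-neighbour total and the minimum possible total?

Excess over optimum: 4 km.

Quarry: Fenby=7, Alder=17, Knoll=22, Hadley=36 ⇒ Fenby
Fenby: Alder=10, Knoll=15, Hadley=30 ⇒ Alder
Alder: Knoll=18, Hadley=28 ⇒ Knoll
Knoll: Hadley=21 ⇒ Hadley
NN route Quarry → Fenby → Alder → Knoll → Hadley → Quarry costs 92.
Optimal: Quarry → Alder → Hadley → Knoll → Fenby → Quarry costs 88 (by enumerating all 12 distinct tours).
Excess = 92 − 88 = 4.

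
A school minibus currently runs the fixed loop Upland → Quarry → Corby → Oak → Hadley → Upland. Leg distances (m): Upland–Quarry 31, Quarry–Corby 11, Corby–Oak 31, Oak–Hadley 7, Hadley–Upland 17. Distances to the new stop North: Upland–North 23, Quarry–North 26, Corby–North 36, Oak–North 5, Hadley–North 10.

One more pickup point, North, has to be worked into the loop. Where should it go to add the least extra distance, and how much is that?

Insertion cost between consecutive stops i–j is d(i,North) + d(North,j) − d(i,j):
  between Upland and Quarry: 23 + 26 − 31 = 18
  between Quarry and Corby: 26 + 36 − 11 = 51
  between Corby and Oak: 36 + 5 − 31 = 10
  between Oak and Hadley: 5 + 10 − 7 = 8
  between Hadley and Upland: 10 + 23 − 17 = 16
Cheapest insertion is between Oak and Hadley, adding 8.
New total = 97 + 8 = 105.

+8 m — insert North between Oak and Hadley.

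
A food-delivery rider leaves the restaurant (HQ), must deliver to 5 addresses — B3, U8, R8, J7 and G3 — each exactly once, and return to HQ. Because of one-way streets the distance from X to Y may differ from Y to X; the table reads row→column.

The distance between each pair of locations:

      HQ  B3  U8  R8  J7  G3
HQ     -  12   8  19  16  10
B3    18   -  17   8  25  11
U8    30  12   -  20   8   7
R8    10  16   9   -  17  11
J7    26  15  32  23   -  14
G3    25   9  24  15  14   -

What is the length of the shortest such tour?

Shortest round trip = 57.

HQ-B3-U8-R8-J7-G3-HQ: 12+17+20+17+14+25 = 105
HQ-B3-U8-R8-G3-J7-HQ: 12+17+20+11+14+26 = 100
HQ-B3-U8-J7-R8-G3-HQ: 12+17+8+23+11+25 = 96
HQ-B3-U8-J7-G3-R8-HQ: 12+17+8+14+15+10 = 76
HQ-B3-U8-G3-R8-J7-HQ: 12+17+7+15+17+26 = 94
HQ-B3-U8-G3-J7-R8-HQ: 12+17+7+14+23+10 = 83
HQ-B3-R8-U8-J7-G3-HQ: 12+8+9+8+14+25 = 76
HQ-B3-R8-U8-G3-J7-HQ: 12+8+9+7+14+26 = 76
HQ-B3-R8-J7-U8-G3-HQ: 12+8+17+32+7+25 = 101
HQ-B3-R8-J7-G3-U8-HQ: 12+8+17+14+24+30 = 105
HQ-B3-R8-G3-U8-J7-HQ: 12+8+11+24+8+26 = 89
HQ-B3-R8-G3-J7-U8-HQ: 12+8+11+14+32+30 = 107
HQ-B3-J7-U8-R8-G3-HQ: 12+25+32+20+11+25 = 125
HQ-B3-J7-U8-G3-R8-HQ: 12+25+32+7+15+10 = 101
… (106 more)
HQ-U8-J7-G3-B3-R8-HQ: 8+8+14+9+8+10 = 57  ← best
The minimum is 57.
One optimal route: HQ → U8 → J7 → G3 → B3 → R8 → HQ.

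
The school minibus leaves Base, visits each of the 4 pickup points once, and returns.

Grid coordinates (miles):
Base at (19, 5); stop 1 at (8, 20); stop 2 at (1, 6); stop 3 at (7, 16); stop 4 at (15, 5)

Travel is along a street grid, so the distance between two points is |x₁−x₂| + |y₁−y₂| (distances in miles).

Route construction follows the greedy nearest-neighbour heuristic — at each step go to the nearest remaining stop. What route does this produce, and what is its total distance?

66 miles along Base → stop 4 → stop 2 → stop 3 → stop 1 → Base.

From Base: distances to unvisited — stop 4=4, stop 2=19, stop 3=23, stop 1=26. Nearest is stop 4 (4).
From stop 4: distances to unvisited — stop 2=15, stop 3=19, stop 1=22. Nearest is stop 2 (15).
From stop 2: distances to unvisited — stop 3=16, stop 1=21. Nearest is stop 3 (16).
From stop 3: distances to unvisited — stop 1=5. Nearest is stop 1 (5).
Return stop 1→Base: 26.
Total = 4 + 15 + 16 + 5 + 26 = 66.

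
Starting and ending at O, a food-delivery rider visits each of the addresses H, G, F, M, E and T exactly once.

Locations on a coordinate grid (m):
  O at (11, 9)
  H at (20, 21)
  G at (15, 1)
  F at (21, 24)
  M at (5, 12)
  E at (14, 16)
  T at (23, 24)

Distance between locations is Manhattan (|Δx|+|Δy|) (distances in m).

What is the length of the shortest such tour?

Minimum total distance: 82 m.

O→H→G→F→M→E→T→O: 21+25+29+28+13+17+27 = 160
O→H→G→F→M→T→E→O: 21+25+29+28+30+17+10 = 160
O→H→G→F→E→M→T→O: 21+25+29+15+13+30+27 = 160
O→H→G→F→E→T→M→O: 21+25+29+15+17+30+9 = 146
O→H→G→F→T→M→E→O: 21+25+29+2+30+13+10 = 130
O→H→G→F→T→E→M→O: 21+25+29+2+17+13+9 = 116
O→H→G→M→F→E→T→O: 21+25+21+28+15+17+27 = 154
O→H→G→M→F→T→E→O: 21+25+21+28+2+17+10 = 124
… (352 more)
O→G→H→F→T→E→M→O: 12+25+4+2+17+13+9 = 82  ← best
The minimum is 82.
One optimal route: O → G → H → F → T → E → M → O (or its reverse).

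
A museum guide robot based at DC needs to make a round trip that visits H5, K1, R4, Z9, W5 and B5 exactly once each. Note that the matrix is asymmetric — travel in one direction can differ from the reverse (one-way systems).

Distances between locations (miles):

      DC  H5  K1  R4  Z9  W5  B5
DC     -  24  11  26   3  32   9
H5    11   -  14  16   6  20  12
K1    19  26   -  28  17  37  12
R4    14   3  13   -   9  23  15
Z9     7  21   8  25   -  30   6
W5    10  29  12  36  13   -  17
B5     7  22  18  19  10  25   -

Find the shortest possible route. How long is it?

Shortest round trip = 75 miles.

DC - H5 - K1 - R4 - Z9 - W5 - B5 - DC: 24+14+28+9+30+17+7 = 129
DC - H5 - K1 - R4 - Z9 - B5 - W5 - DC: 24+14+28+9+6+25+10 = 116
DC - H5 - K1 - R4 - W5 - Z9 - B5 - DC: 24+14+28+23+13+6+7 = 115
DC - H5 - K1 - R4 - W5 - B5 - Z9 - DC: 24+14+28+23+17+10+7 = 123
DC - H5 - K1 - R4 - B5 - Z9 - W5 - DC: 24+14+28+15+10+30+10 = 131
DC - H5 - K1 - R4 - B5 - W5 - Z9 - DC: 24+14+28+15+25+13+7 = 126
DC - H5 - K1 - Z9 - R4 - W5 - B5 - DC: 24+14+17+25+23+17+7 = 127
DC - H5 - K1 - Z9 - R4 - B5 - W5 - DC: 24+14+17+25+15+25+10 = 130
… (712 more)
DC - Z9 - K1 - B5 - R4 - H5 - W5 - DC: 3+8+12+19+3+20+10 = 75  ← best
The minimum is 75.
One optimal route: DC → Z9 → K1 → B5 → R4 → H5 → W5 → DC.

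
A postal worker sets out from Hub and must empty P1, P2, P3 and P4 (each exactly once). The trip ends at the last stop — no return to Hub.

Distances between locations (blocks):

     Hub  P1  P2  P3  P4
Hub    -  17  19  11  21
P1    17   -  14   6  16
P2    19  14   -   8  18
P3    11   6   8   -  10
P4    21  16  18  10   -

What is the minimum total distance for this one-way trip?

There are 4! = 24 possible orderings.
Hub→P1→P2→P3→P4: 17+14+8+10 = 49
Hub→P1→P2→P4→P3: 17+14+18+10 = 59
Hub→P1→P3→P2→P4: 17+6+8+18 = 49
Hub→P1→P3→P4→P2: 17+6+10+18 = 51
Hub→P1→P4→P2→P3: 17+16+18+8 = 59
Hub→P1→P4→P3→P2: 17+16+10+8 = 51
Hub→P2→P1→P3→P4: 19+14+6+10 = 49
Hub→P2→P1→P4→P3: 19+14+16+10 = 59
Hub→P2→P3→P1→P4: 19+8+6+16 = 49
Hub→P2→P3→P4→P1: 19+8+10+16 = 53
Hub→P2→P4→P1→P3: 19+18+16+6 = 59
Hub→P2→P4→P3→P1: 19+18+10+6 = 53
Hub→P3→P1→P2→P4: 11+6+14+18 = 49
Hub→P3→P1→P4→P2: 11+6+16+18 = 51
… (10 more)
The minimum is 49.
One shortest path: Hub → P1 → P2 → P3 → P4.

Minimum one-way distance = 49 blocks.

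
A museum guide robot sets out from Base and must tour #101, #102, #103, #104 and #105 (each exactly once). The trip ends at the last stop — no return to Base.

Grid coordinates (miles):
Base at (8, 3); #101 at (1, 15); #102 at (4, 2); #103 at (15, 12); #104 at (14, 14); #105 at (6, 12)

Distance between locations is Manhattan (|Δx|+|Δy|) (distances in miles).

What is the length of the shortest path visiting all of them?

There are 5! = 120 possible orderings.
Base→#101→#102→#103→#104→#105: 19+16+21+3+10 = 69
Base→#101→#102→#103→#105→#104: 19+16+21+9+10 = 75
Base→#101→#102→#104→#103→#105: 19+16+22+3+9 = 69
Base→#101→#102→#104→#105→#103: 19+16+22+10+9 = 76
Base→#101→#102→#105→#103→#104: 19+16+12+9+3 = 59
Base→#101→#102→#105→#104→#103: 19+16+12+10+3 = 60
Base→#101→#103→#102→#104→#105: 19+17+21+22+10 = 89
Base→#101→#103→#102→#105→#104: 19+17+21+12+10 = 79
Base→#101→#103→#104→#102→#105: 19+17+3+22+12 = 73
Base→#101→#103→#104→#105→#102: 19+17+3+10+12 = 61
Base→#101→#103→#105→#102→#104: 19+17+9+12+22 = 79
Base→#101→#103→#105→#104→#102: 19+17+9+10+22 = 77
Base→#101→#104→#102→#103→#105: 19+14+22+21+9 = 85
Base→#101→#104→#102→#105→#103: 19+14+22+12+9 = 76
… (106 more)
Base→#102→#101→#105→#103→#104: 5+16+8+9+3 = 41  ← best
The minimum is 41.
One shortest path: Base → #102 → #101 → #105 → #103 → #104.

Minimum one-way distance = 41 miles.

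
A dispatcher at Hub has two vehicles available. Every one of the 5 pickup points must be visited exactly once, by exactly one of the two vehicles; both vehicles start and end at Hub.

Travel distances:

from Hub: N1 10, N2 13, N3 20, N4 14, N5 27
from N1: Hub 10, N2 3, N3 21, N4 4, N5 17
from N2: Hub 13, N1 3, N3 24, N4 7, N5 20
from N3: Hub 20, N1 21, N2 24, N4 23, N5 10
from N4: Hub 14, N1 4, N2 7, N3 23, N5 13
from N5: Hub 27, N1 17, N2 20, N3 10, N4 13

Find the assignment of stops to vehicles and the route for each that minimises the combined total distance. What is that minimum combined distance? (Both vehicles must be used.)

There are 2^4 − 1 = 15 ways to divide the 5 stops into two non-empty groups. For each, the best each vehicle can do is its own shortest tour through its group:
  {N1} + {N2, N3, N4, N5}: 20 + 63 = 83
  {N2} + {N1, N3, N4, N5}: 26 + 57 = 83
  {N1, N2} + {N3, N4, N5}: 26 + 57 = 83
  {N3} + {N1, N2, N4, N5}: 40 + 60 = 100
  {N1, N3} + {N2, N4, N5}: 51 + 60 = 111
  {N2, N3} + {N1, N4, N5}: 57 + 54 = 111
  … (15 splits in total)
Best: vehicle 1 Hub → N1 → Hub = 20; vehicle 2 Hub → N2 → N4 → N5 → N3 → Hub = 63; combined 83.

Minimum combined distance: 83.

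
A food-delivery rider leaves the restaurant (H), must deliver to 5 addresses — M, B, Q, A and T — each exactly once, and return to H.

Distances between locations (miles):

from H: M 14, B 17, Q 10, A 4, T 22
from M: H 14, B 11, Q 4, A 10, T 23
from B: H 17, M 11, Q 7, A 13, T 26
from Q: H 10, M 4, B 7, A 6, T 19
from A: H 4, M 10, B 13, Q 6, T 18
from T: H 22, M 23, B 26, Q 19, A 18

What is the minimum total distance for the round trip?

There are 60 distinct closed tours to check (reversals are equivalent).
H - M - B - Q - A - T - H: 14+11+7+6+18+22 = 78
H - M - B - Q - T - A - H: 14+11+7+19+18+4 = 73
H - M - B - A - Q - T - H: 14+11+13+6+19+22 = 85
H - M - B - A - T - Q - H: 14+11+13+18+19+10 = 85
H - M - B - T - Q - A - H: 14+11+26+19+6+4 = 80
H - M - B - T - A - Q - H: 14+11+26+18+6+10 = 85
H - M - Q - B - A - T - H: 14+4+7+13+18+22 = 78
H - M - Q - B - T - A - H: 14+4+7+26+18+4 = 73
H - M - Q - A - B - T - H: 14+4+6+13+26+22 = 85
H - M - Q - A - T - B - H: 14+4+6+18+26+17 = 85
H - M - Q - T - B - A - H: 14+4+19+26+13+4 = 80
H - M - Q - T - A - B - H: 14+4+19+18+13+17 = 85
H - M - A - B - Q - T - H: 14+10+13+7+19+22 = 85
H - M - A - B - T - Q - H: 14+10+13+26+19+10 = 92
… (46 more)
The minimum is 73.
One optimal route: H → M → B → Q → T → A → H (or its reverse).

73 miles — the shortest possible round trip.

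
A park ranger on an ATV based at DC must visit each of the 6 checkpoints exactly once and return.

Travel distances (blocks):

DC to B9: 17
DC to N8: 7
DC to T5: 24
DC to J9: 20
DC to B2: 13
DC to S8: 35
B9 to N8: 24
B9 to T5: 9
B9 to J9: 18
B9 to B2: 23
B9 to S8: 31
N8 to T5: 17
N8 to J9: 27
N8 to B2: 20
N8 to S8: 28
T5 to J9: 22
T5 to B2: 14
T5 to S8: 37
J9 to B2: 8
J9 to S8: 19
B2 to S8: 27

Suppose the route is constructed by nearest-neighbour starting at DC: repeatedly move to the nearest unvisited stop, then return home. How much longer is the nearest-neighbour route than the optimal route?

From DC: N8=7, B2=13, B9=17, J9=20, T5=24, S8=35 → choose N8 (7).
From N8: T5=17, B2=20, B9=24, J9=27, S8=28 → choose T5 (17).
From T5: B9=9, B2=14, J9=22, S8=37 → choose B9 (9).
From B9: J9=18, B2=23, S8=31 → choose J9 (18).
From J9: B2=8, S8=19 → choose B2 (8).
From B2: S8=27 → choose S8 (27).
NN route DC → N8 → T5 → B9 → J9 → B2 → S8 → DC costs 121.
Optimal: DC → B9 → T5 → B2 → J9 → S8 → N8 → DC costs 102 (by enumerating all 360 distinct tours).
Excess = 121 − 102 = 19.

19 blocks longer than the optimal tour.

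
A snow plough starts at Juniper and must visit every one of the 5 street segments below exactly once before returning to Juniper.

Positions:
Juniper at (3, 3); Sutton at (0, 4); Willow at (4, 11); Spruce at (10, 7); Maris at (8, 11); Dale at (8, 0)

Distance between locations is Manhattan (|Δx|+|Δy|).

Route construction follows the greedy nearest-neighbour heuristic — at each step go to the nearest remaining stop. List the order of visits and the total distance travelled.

Total distance 42 via the nearest-neighbour route Juniper → Sutton → Willow → Maris → Spruce → Dale → Juniper.

From Juniper: distances to unvisited — Sutton=4, Dale=8, Willow=9, Spruce=11, Maris=13. Nearest is Sutton (4).
From Sutton: distances to unvisited — Willow=11, Dale=12, Spruce=13, Maris=15. Nearest is Willow (11).
From Willow: distances to unvisited — Maris=4, Spruce=10, Dale=15. Nearest is Maris (4).
From Maris: distances to unvisited — Spruce=6, Dale=11. Nearest is Spruce (6).
From Spruce: distances to unvisited — Dale=9. Nearest is Dale (9).
Return Dale→Juniper: 8.
Total = 4 + 11 + 4 + 6 + 9 + 8 = 42.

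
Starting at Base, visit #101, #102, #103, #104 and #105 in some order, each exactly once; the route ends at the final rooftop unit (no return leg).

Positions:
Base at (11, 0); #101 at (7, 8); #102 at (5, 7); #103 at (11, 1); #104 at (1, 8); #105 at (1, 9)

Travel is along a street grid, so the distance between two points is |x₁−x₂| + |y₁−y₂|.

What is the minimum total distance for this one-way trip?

There are 5! = 120 possible orderings.
Base - #101 - #102 - #103 - #104 - #105: 12+3+12+17+1 = 45
Base - #101 - #102 - #103 - #105 - #104: 12+3+12+18+1 = 46
Base - #101 - #102 - #104 - #103 - #105: 12+3+5+17+18 = 55
Base - #101 - #102 - #104 - #105 - #103: 12+3+5+1+18 = 39
Base - #101 - #102 - #105 - #103 - #104: 12+3+6+18+17 = 56
Base - #101 - #102 - #105 - #104 - #103: 12+3+6+1+17 = 39
Base - #101 - #103 - #102 - #104 - #105: 12+11+12+5+1 = 41
Base - #101 - #103 - #102 - #105 - #104: 12+11+12+6+1 = 42
Base - #101 - #103 - #104 - #102 - #105: 12+11+17+5+6 = 51
Base - #101 - #103 - #104 - #105 - #102: 12+11+17+1+6 = 47
Base - #101 - #103 - #105 - #102 - #104: 12+11+18+6+5 = 52
Base - #101 - #103 - #105 - #104 - #102: 12+11+18+1+5 = 47
Base - #101 - #104 - #102 - #103 - #105: 12+6+5+12+18 = 53
Base - #101 - #104 - #102 - #105 - #103: 12+6+5+6+18 = 47
… (106 more)
Base - #103 - #101 - #102 - #104 - #105: 1+11+3+5+1 = 21  ← best
The minimum is 21.
One shortest path: Base → #103 → #101 → #102 → #104 → #105.

Shortest open route: 21.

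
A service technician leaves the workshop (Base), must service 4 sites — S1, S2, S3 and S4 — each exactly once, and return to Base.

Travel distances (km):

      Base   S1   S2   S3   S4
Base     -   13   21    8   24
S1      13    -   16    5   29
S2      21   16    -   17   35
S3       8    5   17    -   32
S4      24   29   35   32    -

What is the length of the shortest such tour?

With 4 stops there are 4!/2 = 12 distinct round trips (a route and its reverse cost the same).
Base→S1→S2→S3→S4→Base: 13+16+17+32+24 = 102
Base→S1→S2→S4→S3→Base: 13+16+35+32+8 = 104
Base→S1→S3→S2→S4→Base: 13+5+17+35+24 = 94
Base→S1→S3→S4→S2→Base: 13+5+32+35+21 = 106
Base→S1→S4→S2→S3→Base: 13+29+35+17+8 = 102
Base→S1→S4→S3→S2→Base: 13+29+32+17+21 = 112
Base→S2→S1→S3→S4→Base: 21+16+5+32+24 = 98
Base→S2→S1→S4→S3→Base: 21+16+29+32+8 = 106
Base→S2→S3→S1→S4→Base: 21+17+5+29+24 = 96
Base→S2→S4→S1→S3→Base: 21+35+29+5+8 = 98
Base→S3→S1→S2→S4→Base: 8+5+16+35+24 = 88
Base→S3→S2→S1→S4→Base: 8+17+16+29+24 = 94
The minimum is 88.
One optimal route: Base → S3 → S1 → S2 → S4 → Base (or its reverse).

88 km — the shortest possible round trip.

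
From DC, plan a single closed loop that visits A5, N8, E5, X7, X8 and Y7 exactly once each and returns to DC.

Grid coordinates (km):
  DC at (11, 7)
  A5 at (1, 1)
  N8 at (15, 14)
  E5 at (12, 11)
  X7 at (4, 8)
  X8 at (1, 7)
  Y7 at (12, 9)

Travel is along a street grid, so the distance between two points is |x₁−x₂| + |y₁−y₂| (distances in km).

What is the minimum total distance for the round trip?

DC - A5 - N8 - E5 - X7 - X8 - Y7 - DC: 16+27+6+11+4+13+3 = 80
DC - A5 - N8 - E5 - X7 - Y7 - X8 - DC: 16+27+6+11+9+13+10 = 92
DC - A5 - N8 - E5 - X8 - X7 - Y7 - DC: 16+27+6+15+4+9+3 = 80
DC - A5 - N8 - E5 - X8 - Y7 - X7 - DC: 16+27+6+15+13+9+8 = 94
DC - A5 - N8 - E5 - Y7 - X7 - X8 - DC: 16+27+6+2+9+4+10 = 74
DC - A5 - N8 - E5 - Y7 - X8 - X7 - DC: 16+27+6+2+13+4+8 = 76
DC - A5 - N8 - X7 - E5 - X8 - Y7 - DC: 16+27+17+11+15+13+3 = 102
DC - A5 - N8 - X7 - E5 - Y7 - X8 - DC: 16+27+17+11+2+13+10 = 96
… (352 more)
DC - A5 - X8 - X7 - N8 - E5 - Y7 - DC: 16+6+4+17+6+2+3 = 54  ← best
The minimum is 54.
One optimal route: DC → A5 → X8 → X7 → N8 → E5 → Y7 → DC (or its reverse).

54 km — the shortest possible round trip.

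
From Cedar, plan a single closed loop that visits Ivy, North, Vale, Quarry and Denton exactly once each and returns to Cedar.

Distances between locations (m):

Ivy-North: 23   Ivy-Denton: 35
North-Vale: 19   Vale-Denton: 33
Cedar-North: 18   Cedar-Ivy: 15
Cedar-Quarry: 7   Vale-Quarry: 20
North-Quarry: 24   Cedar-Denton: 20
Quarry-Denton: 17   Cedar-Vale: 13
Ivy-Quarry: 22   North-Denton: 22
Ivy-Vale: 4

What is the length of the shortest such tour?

Cedar - Ivy - North - Vale - Quarry - Denton - Cedar: 15+23+19+20+17+20 = 114
Cedar - Ivy - North - Vale - Denton - Quarry - Cedar: 15+23+19+33+17+7 = 114
Cedar - Ivy - North - Quarry - Vale - Denton - Cedar: 15+23+24+20+33+20 = 135
Cedar - Ivy - North - Quarry - Denton - Vale - Cedar: 15+23+24+17+33+13 = 125
Cedar - Ivy - North - Denton - Vale - Quarry - Cedar: 15+23+22+33+20+7 = 120
Cedar - Ivy - North - Denton - Quarry - Vale - Cedar: 15+23+22+17+20+13 = 110
Cedar - Ivy - Vale - North - Quarry - Denton - Cedar: 15+4+19+24+17+20 = 99
Cedar - Ivy - Vale - North - Denton - Quarry - Cedar: 15+4+19+22+17+7 = 84
Cedar - Ivy - Vale - Quarry - North - Denton - Cedar: 15+4+20+24+22+20 = 105
Cedar - Ivy - Vale - Quarry - Denton - North - Cedar: 15+4+20+17+22+18 = 96
Cedar - Ivy - Vale - Denton - North - Quarry - Cedar: 15+4+33+22+24+7 = 105
Cedar - Ivy - Vale - Denton - Quarry - North - Cedar: 15+4+33+17+24+18 = 111
Cedar - Ivy - Quarry - North - Vale - Denton - Cedar: 15+22+24+19+33+20 = 133
Cedar - Ivy - Quarry - North - Denton - Vale - Cedar: 15+22+24+22+33+13 = 129
… (46 more)
The minimum is 84.
One optimal route: Cedar → Ivy → Vale → North → Denton → Quarry → Cedar (or its reverse).

Shortest round trip = 84 m.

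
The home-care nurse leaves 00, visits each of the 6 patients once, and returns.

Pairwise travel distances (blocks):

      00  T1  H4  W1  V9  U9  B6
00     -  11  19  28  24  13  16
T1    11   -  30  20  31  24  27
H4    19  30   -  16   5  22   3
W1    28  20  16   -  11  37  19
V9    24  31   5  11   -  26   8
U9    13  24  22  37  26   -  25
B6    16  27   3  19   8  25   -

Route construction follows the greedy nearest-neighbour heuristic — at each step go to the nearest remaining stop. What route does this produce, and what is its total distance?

00 → [T1:11 / U9:13 / B6:16 / H4:19 / V9:24 / W1:28] → T1 (11)
T1 → [W1:20 / U9:24 / B6:27 / H4:30 / V9:31] → W1 (20)
W1 → [V9:11 / H4:16 / B6:19 / U9:37] → V9 (11)
V9 → [H4:5 / B6:8 / U9:26] → H4 (5)
H4 → [B6:3 / U9:22] → B6 (3)
B6 → [U9:25] → U9 (25)
Return U9→00: 13.
Total = 11 + 20 + 11 + 5 + 3 + 25 + 13 = 88.

88 blocks along 00 → T1 → W1 → V9 → H4 → B6 → U9 → 00.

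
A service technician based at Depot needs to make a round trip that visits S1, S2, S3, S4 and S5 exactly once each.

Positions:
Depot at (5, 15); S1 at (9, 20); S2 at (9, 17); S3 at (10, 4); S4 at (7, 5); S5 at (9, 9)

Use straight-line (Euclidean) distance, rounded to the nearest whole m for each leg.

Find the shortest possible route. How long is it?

Depot→S1→S2→S3→S4→S5→Depot: 6+3+13+3+4+7 = 36
Depot→S1→S2→S3→S5→S4→Depot: 6+3+13+5+4+10 = 41
Depot→S1→S2→S4→S3→S5→Depot: 6+3+12+3+5+7 = 36
Depot→S1→S2→S4→S5→S3→Depot: 6+3+12+4+5+12 = 42
Depot→S1→S2→S5→S3→S4→Depot: 6+3+8+5+3+10 = 35
Depot→S1→S2→S5→S4→S3→Depot: 6+3+8+4+3+12 = 36
Depot→S1→S3→S2→S4→S5→Depot: 6+16+13+12+4+7 = 58
Depot→S1→S3→S2→S5→S4→Depot: 6+16+13+8+4+10 = 57
Depot→S1→S3→S4→S2→S5→Depot: 6+16+3+12+8+7 = 52
Depot→S1→S3→S4→S5→S2→Depot: 6+16+3+4+8+4 = 41
Depot→S1→S3→S5→S2→S4→Depot: 6+16+5+8+12+10 = 57
Depot→S1→S3→S5→S4→S2→Depot: 6+16+5+4+12+4 = 47
Depot→S1→S4→S2→S3→S5→Depot: 6+15+12+13+5+7 = 58
Depot→S1→S4→S2→S5→S3→Depot: 6+15+12+8+5+12 = 58
… (46 more)
The minimum is 35.
One optimal route: Depot → S1 → S2 → S5 → S3 → S4 → Depot (or its reverse).

35 m — the shortest possible round trip.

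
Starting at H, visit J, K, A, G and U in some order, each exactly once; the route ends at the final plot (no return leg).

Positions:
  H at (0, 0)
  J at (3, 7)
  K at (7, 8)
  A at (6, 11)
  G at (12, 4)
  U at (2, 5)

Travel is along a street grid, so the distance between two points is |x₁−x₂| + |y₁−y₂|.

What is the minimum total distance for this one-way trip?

30 — the minimum one-way total.

There are 5! = 120 possible orderings.
H→J→K→A→G→U: 10+5+4+13+11 = 43
H→J→K→A→U→G: 10+5+4+10+11 = 40
H→J→K→G→A→U: 10+5+9+13+10 = 47
H→J→K→G→U→A: 10+5+9+11+10 = 45
H→J→K→U→A→G: 10+5+8+10+13 = 46
H→J→K→U→G→A: 10+5+8+11+13 = 47
H→J→A→K→G→U: 10+7+4+9+11 = 41
H→J→A→K→U→G: 10+7+4+8+11 = 40
H→J→A→G→K→U: 10+7+13+9+8 = 47
H→J→A→G→U→K: 10+7+13+11+8 = 49
H→J→A→U→K→G: 10+7+10+8+9 = 44
H→J→A→U→G→K: 10+7+10+11+9 = 47
H→J→G→K→A→U: 10+12+9+4+10 = 45
H→J→G→K→U→A: 10+12+9+8+10 = 49
… (106 more)
H→U→J→A→K→G: 7+3+7+4+9 = 30  ← best
The minimum is 30.
One shortest path: H → U → J → A → K → G.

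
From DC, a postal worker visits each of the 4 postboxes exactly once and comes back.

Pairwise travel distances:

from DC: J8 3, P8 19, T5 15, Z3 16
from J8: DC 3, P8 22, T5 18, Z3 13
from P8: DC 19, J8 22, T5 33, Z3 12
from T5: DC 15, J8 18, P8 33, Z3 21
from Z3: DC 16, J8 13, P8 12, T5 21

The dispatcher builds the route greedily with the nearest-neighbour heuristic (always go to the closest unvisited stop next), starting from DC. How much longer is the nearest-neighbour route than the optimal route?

DC: J8=3, T5=15, Z3=16, P8=19 ⇒ J8
J8: Z3=13, T5=18, P8=22 ⇒ Z3
Z3: P8=12, T5=21 ⇒ P8
P8: T5=33 ⇒ T5
NN route DC → J8 → Z3 → P8 → T5 → DC costs 76.
Optimal: DC → J8 → P8 → Z3 → T5 → DC costs 73 (by enumerating all 12 distinct tours).
Excess = 76 − 73 = 3.

The nearest-neighbour route is 3 longer than optimal.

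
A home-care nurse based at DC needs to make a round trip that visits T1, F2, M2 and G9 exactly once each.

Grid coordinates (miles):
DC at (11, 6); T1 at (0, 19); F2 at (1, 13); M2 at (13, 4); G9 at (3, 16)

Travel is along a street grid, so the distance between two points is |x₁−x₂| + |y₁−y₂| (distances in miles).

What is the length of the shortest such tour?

DC → T1 → F2 → M2 → G9 → DC: 24+7+21+22+18 = 92
DC → T1 → F2 → G9 → M2 → DC: 24+7+5+22+4 = 62
DC → T1 → M2 → F2 → G9 → DC: 24+28+21+5+18 = 96
DC → T1 → M2 → G9 → F2 → DC: 24+28+22+5+17 = 96
DC → T1 → G9 → F2 → M2 → DC: 24+6+5+21+4 = 60
DC → T1 → G9 → M2 → F2 → DC: 24+6+22+21+17 = 90
DC → F2 → T1 → M2 → G9 → DC: 17+7+28+22+18 = 92
DC → F2 → T1 → G9 → M2 → DC: 17+7+6+22+4 = 56
DC → F2 → M2 → T1 → G9 → DC: 17+21+28+6+18 = 90
DC → F2 → G9 → T1 → M2 → DC: 17+5+6+28+4 = 60
DC → M2 → T1 → F2 → G9 → DC: 4+28+7+5+18 = 62
DC → M2 → F2 → T1 → G9 → DC: 4+21+7+6+18 = 56
The minimum is 56.
One optimal route: DC → F2 → T1 → G9 → M2 → DC (or its reverse).

Minimum total distance: 56 miles.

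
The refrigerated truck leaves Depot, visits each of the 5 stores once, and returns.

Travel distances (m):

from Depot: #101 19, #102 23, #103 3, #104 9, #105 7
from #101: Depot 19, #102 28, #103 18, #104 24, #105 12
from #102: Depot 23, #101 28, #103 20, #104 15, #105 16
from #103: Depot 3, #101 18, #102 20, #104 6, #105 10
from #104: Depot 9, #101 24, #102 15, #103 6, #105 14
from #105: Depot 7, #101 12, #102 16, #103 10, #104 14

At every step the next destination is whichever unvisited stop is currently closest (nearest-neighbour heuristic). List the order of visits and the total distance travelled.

At Depot the remaining stops are #103 3, #105 7, #104 9, #101 19, #102 23; go to #103.
At #103 the remaining stops are #104 6, #105 10, #101 18, #102 20; go to #104.
At #104 the remaining stops are #105 14, #102 15, #101 24; go to #105.
At #105 the remaining stops are #101 12, #102 16; go to #101.
At #101 the remaining stops are #102 28; go to #102.
Return #102→Depot: 23.
Total = 3 + 6 + 14 + 12 + 28 + 23 = 86.

86 m along Depot → #103 → #104 → #105 → #101 → #102 → Depot.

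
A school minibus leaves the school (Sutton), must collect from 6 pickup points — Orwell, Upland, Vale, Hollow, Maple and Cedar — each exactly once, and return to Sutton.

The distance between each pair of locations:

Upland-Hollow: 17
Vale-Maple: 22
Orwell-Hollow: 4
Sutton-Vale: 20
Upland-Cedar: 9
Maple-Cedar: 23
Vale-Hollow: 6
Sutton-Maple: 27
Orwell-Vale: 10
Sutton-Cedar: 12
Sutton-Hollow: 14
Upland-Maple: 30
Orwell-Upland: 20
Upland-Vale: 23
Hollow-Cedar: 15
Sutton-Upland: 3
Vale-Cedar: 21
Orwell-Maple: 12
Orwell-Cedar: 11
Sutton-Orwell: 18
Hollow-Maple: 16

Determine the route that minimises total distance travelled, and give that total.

Minimum total distance: 77.

Sutton→Orwell→Upland→Vale→Hollow→Maple→Cedar→Sutton: 18+20+23+6+16+23+12 = 118
Sutton→Orwell→Upland→Vale→Hollow→Cedar→Maple→Sutton: 18+20+23+6+15+23+27 = 132
Sutton→Orwell→Upland→Vale→Maple→Hollow→Cedar→Sutton: 18+20+23+22+16+15+12 = 126
Sutton→Orwell→Upland→Vale→Maple→Cedar→Hollow→Sutton: 18+20+23+22+23+15+14 = 135
Sutton→Orwell→Upland→Vale→Cedar→Hollow→Maple→Sutton: 18+20+23+21+15+16+27 = 140
Sutton→Orwell→Upland→Vale→Cedar→Maple→Hollow→Sutton: 18+20+23+21+23+16+14 = 135
Sutton→Orwell→Upland→Hollow→Vale→Maple→Cedar→Sutton: 18+20+17+6+22+23+12 = 118
Sutton→Orwell→Upland→Hollow→Vale→Cedar→Maple→Sutton: 18+20+17+6+21+23+27 = 132
… (352 more)
Sutton→Upland→Cedar→Orwell→Maple→Vale→Hollow→Sutton: 3+9+11+12+22+6+14 = 77  ← best
The minimum is 77.
One optimal route: Sutton → Upland → Cedar → Orwell → Maple → Vale → Hollow → Sutton (or its reverse).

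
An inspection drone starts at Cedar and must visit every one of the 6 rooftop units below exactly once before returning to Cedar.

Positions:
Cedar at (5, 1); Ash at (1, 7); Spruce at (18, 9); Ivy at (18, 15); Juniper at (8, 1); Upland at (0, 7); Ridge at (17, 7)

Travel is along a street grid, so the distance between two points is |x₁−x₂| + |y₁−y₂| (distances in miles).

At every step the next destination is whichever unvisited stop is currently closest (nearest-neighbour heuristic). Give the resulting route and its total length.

At Cedar the remaining stops are Juniper 3, Ash 10, Upland 11, Ridge 18, Spruce 21, Ivy 27; go to Juniper.
At Juniper the remaining stops are Ash 13, Upland 14, Ridge 15, Spruce 18, Ivy 24; go to Ash.
At Ash the remaining stops are Upland 1, Ridge 16, Spruce 19, Ivy 25; go to Upland.
At Upland the remaining stops are Ridge 17, Spruce 20, Ivy 26; go to Ridge.
At Ridge the remaining stops are Spruce 3, Ivy 9; go to Spruce.
At Spruce the remaining stops are Ivy 6; go to Ivy.
Return Ivy→Cedar: 27.
Total = 3 + 13 + 1 + 17 + 3 + 6 + 27 = 70.

Nearest-neighbour total = 70 miles; route Cedar → Juniper → Ash → Upland → Ridge → Spruce → Ivy → Cedar.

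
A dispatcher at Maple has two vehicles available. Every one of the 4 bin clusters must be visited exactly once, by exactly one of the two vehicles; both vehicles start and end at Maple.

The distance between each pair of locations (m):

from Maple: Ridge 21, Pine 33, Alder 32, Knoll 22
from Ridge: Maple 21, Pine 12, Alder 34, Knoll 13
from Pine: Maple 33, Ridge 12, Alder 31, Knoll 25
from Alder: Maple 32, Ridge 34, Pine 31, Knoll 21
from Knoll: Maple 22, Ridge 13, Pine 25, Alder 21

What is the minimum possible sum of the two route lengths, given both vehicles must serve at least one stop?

Try each way of splitting the stops between the two vehicles (each non-empty) and, for each split, find the best tour for each vehicle:
  {Ridge} + {Pine, Alder, Knoll}: 42 + 107 = 149
  {Pine} + {Ridge, Alder, Knoll}: 66 + 87 = 153
  {Ridge, Pine} + {Alder, Knoll}: 66 + 75 = 141
  {Alder} + {Ridge, Pine, Knoll}: 64 + 80 = 144
  {Ridge, Alder} + {Pine, Knoll}: 87 + 80 = 167
  {Pine, Alder} + {Ridge, Knoll}: 96 + 56 = 152
  … (7 splits in total)
  {Ridge, Pine, Alder} + {Knoll}: 96 + 44 = 140  ← best
Best: vehicle 1 Maple → Ridge → Pine → Alder → Maple = 96; vehicle 2 Maple → Knoll → Maple = 44; combined 140.

140 m — the smallest possible combined total.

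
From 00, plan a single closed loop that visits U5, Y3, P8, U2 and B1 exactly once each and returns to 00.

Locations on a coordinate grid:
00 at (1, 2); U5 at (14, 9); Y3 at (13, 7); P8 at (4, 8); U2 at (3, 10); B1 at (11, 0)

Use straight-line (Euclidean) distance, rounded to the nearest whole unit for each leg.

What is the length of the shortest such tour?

00-U5-Y3-P8-U2-B1-00: 15+2+9+2+13+10 = 51
00-U5-Y3-P8-B1-U2-00: 15+2+9+11+13+8 = 58
00-U5-Y3-U2-P8-B1-00: 15+2+10+2+11+10 = 50
00-U5-Y3-U2-B1-P8-00: 15+2+10+13+11+7 = 58
00-U5-Y3-B1-P8-U2-00: 15+2+7+11+2+8 = 45
00-U5-Y3-B1-U2-P8-00: 15+2+7+13+2+7 = 46
00-U5-P8-Y3-U2-B1-00: 15+10+9+10+13+10 = 67
00-U5-P8-Y3-B1-U2-00: 15+10+9+7+13+8 = 62
00-U5-P8-U2-Y3-B1-00: 15+10+2+10+7+10 = 54
00-U5-P8-U2-B1-Y3-00: 15+10+2+13+7+13 = 60
00-U5-P8-B1-Y3-U2-00: 15+10+11+7+10+8 = 61
00-U5-P8-B1-U2-Y3-00: 15+10+11+13+10+13 = 72
00-U5-U2-Y3-P8-B1-00: 15+11+10+9+11+10 = 66
00-U5-U2-Y3-B1-P8-00: 15+11+10+7+11+7 = 61
… (46 more)
00-P8-U2-U5-Y3-B1-00: 7+2+11+2+7+10 = 39  ← best
The minimum is 39.
One optimal route: 00 → P8 → U2 → U5 → Y3 → B1 → 00 (or its reverse).

39 — the shortest possible round trip.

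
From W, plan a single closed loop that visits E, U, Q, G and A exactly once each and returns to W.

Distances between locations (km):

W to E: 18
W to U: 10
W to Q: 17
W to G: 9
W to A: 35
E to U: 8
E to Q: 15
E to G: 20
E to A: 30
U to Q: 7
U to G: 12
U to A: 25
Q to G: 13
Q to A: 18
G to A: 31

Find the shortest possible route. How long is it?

There are 60 distinct closed tours to check (reversals are equivalent).
W-E-U-Q-G-A-W: 18+8+7+13+31+35 = 112
W-E-U-Q-A-G-W: 18+8+7+18+31+9 = 91
W-E-U-G-Q-A-W: 18+8+12+13+18+35 = 104
W-E-U-G-A-Q-W: 18+8+12+31+18+17 = 104
W-E-U-A-Q-G-W: 18+8+25+18+13+9 = 91
W-E-U-A-G-Q-W: 18+8+25+31+13+17 = 112
W-E-Q-U-G-A-W: 18+15+7+12+31+35 = 118
W-E-Q-U-A-G-W: 18+15+7+25+31+9 = 105
W-E-Q-G-U-A-W: 18+15+13+12+25+35 = 118
W-E-Q-G-A-U-W: 18+15+13+31+25+10 = 112
W-E-Q-A-U-G-W: 18+15+18+25+12+9 = 97
W-E-Q-A-G-U-W: 18+15+18+31+12+10 = 104
W-E-G-U-Q-A-W: 18+20+12+7+18+35 = 110
W-E-G-U-A-Q-W: 18+20+12+25+18+17 = 110
… (46 more)
W-U-E-A-Q-G-W: 10+8+30+18+13+9 = 88  ← best
The minimum is 88.
One optimal route: W → U → E → A → Q → G → W (or its reverse).

88 km — the shortest possible round trip.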